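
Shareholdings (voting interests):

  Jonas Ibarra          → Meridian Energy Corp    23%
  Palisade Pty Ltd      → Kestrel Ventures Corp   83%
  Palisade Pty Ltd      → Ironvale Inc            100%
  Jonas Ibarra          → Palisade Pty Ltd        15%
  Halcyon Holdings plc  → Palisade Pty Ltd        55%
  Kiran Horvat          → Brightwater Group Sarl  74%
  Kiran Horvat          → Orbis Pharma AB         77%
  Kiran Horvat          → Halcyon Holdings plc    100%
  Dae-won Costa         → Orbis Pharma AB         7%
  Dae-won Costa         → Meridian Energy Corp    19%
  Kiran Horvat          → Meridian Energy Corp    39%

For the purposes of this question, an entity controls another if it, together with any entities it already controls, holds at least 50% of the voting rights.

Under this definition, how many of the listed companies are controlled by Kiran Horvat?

Kiran holds 100% of Halcyon, so Kiran controls Halcyon.
Halcyon holds 55% of Palisade, so Kiran controls Palisade.
Kiran holds 74% of Brightwater, so Kiran controls Brightwater.
Palisade holds 100% of Ironvale, so Kiran controls Ironvale.
Kiran holds 77% of Orbis, so Kiran controls Orbis.
Palisade holds 83% of Kestrel, so Kiran controls Kestrel.
No other company's threshold is met.
Kiran controls 6 companies.

6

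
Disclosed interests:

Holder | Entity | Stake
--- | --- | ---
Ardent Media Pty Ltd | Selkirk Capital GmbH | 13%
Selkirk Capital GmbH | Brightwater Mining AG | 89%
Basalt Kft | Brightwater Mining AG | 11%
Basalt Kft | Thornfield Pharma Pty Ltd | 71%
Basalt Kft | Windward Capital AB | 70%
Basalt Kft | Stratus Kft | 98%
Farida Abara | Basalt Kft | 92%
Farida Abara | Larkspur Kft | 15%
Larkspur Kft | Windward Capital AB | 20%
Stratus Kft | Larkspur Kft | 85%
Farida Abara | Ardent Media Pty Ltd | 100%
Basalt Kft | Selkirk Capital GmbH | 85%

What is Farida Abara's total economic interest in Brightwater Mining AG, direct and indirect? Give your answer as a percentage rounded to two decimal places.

91.29%

Farida reaches Brightwater along 3 paths.
Via Ardent → Selkirk: 100% × 13% × 89% = 11.57%.
Via Basalt → Selkirk: 92% × 85% × 89% = 69.598%.
Via Basalt: 92% × 11% = 10.12%.
Total: 11.57% + 69.598% + 10.12% = 91.288%.
Rounded: 91.29%.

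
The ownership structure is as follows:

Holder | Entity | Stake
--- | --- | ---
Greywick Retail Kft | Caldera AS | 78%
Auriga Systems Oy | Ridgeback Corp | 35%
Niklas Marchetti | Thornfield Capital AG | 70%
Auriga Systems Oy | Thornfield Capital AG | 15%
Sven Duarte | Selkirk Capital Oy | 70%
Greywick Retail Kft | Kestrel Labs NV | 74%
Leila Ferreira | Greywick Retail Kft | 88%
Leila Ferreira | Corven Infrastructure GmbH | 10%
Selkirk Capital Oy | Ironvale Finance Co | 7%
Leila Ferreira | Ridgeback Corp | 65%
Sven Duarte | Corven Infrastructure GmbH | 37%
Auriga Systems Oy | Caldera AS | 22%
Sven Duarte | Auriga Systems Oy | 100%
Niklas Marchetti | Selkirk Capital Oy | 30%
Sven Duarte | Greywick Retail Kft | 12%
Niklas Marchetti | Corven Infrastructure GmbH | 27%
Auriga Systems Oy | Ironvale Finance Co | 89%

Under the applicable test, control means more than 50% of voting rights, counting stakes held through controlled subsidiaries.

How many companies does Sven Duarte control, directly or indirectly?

Sven holds 70% of Selkirk, so Sven controls Selkirk.
Sven holds 100% of Auriga, so Sven controls Auriga.
Selkirk and Auriga together hold 7% + 89% = 96% of Ironvale, so Sven controls Ironvale.
No other company's threshold is met.
Sven controls 3 companies.

3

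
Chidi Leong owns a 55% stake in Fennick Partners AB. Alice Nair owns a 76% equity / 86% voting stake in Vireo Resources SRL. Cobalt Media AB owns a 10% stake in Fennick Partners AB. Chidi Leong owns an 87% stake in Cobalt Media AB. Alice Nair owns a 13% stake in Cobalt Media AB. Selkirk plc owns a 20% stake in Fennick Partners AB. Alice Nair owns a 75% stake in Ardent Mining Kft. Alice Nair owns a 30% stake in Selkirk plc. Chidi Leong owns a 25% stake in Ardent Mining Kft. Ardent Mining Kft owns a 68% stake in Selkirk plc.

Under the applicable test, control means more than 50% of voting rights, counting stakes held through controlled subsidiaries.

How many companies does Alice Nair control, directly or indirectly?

3

Alice holds 75% of Ardent, so Alice controls Ardent.
Ardent and Alice together hold 68% + 30% = 98% of Selkirk, so Alice controls Selkirk.
Alice holds 86% of Vireo, so Alice controls Vireo.
No other company's threshold is met.
Alice controls 3 companies.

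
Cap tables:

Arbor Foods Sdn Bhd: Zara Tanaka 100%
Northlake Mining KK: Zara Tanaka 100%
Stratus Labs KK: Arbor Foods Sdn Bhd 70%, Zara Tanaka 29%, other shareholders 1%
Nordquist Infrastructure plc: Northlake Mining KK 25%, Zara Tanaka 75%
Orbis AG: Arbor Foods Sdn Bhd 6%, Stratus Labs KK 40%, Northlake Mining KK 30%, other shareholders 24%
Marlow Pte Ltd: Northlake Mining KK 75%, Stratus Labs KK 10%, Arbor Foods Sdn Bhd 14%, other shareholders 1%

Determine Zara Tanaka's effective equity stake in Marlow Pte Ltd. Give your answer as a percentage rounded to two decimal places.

Zara reaches Marlow along 4 paths.
Via Northlake: 100% × 75% = 75%.
Via Arbor → Stratus: 100% × 70% × 10% = 7%.
Via Stratus: 29% × 10% = 2.9%.
Via Arbor: 100% × 14% = 14%.
Total: 75% + 7% + 2.9% + 14% = 98.9%.
Rounded: 98.90%.

98.90%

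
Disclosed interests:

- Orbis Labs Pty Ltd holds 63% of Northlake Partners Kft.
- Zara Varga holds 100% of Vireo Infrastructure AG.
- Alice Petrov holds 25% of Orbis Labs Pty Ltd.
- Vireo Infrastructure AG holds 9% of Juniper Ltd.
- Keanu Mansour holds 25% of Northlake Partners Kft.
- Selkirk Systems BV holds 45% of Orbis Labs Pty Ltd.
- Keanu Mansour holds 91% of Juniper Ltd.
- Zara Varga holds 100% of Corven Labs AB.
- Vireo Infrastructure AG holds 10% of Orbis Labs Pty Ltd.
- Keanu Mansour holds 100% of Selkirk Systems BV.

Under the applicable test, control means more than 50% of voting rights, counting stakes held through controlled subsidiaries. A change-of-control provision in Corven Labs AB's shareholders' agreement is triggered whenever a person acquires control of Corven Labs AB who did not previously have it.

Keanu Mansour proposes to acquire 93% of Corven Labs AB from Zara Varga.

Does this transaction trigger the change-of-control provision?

Yes

The purchase adds only to Keanu's holdings (Zara's stake shrinks), so Keanu is the only person who could newly come to control Corven.
Keanu holds 100% of Selkirk, so Keanu controls Selkirk.
Keanu holds 91% of Juniper, so Keanu controls Juniper.
Neither Keanu nor any entity Keanu controls holds any voting interest in Corven.
So before the transaction, Keanu does not control Corven.
After the purchase, Keanu holds 93% of Corven directly, and Zara's stake falls to 7%.
Keanu holds 93% of Corven, so Keanu controls Corven.
Keanu did not control Corven before and does after, so the clause is triggered.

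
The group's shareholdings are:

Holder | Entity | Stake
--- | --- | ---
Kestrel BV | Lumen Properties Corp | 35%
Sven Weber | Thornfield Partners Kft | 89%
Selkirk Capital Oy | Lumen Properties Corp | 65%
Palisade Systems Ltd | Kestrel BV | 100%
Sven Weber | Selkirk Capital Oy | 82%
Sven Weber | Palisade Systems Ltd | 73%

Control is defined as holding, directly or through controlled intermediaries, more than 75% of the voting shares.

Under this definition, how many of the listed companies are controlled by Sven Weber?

2

Sven holds 82% of Selkirk, so Sven controls Selkirk.
Sven holds 89% of Thornfield, so Sven controls Thornfield.
No other company's threshold is met.
Sven controls 2 companies.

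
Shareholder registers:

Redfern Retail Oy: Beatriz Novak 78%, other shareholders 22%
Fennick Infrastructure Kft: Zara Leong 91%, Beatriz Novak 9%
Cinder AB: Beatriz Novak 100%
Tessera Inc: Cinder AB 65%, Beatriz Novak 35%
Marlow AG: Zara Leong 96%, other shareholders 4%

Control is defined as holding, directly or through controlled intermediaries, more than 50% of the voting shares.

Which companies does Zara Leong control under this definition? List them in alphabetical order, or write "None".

Fennick Infrastructure Kft, Marlow AG

Zara holds 91% of Fennick, so Zara controls Fennick.
Zara holds 96% of Marlow, so Zara controls Marlow.
No other company's threshold is met.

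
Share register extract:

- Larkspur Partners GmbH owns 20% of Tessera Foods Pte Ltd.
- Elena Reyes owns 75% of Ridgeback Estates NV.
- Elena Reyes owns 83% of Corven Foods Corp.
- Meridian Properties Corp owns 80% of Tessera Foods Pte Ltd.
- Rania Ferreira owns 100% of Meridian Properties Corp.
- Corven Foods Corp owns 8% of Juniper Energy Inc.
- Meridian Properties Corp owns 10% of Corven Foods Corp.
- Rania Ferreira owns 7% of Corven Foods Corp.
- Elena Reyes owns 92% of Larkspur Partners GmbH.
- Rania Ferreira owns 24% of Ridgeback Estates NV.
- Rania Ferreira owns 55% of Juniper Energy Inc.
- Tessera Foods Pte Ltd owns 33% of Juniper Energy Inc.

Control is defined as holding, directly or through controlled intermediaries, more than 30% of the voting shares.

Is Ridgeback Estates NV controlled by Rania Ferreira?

No

Rania holds 100% of Meridian, so Rania controls Meridian.
Meridian holds 80% of Tessera, so Rania controls Tessera.
Rania and Tessera together hold 55% + 33% = 88% of Juniper, so Rania controls Juniper.
In Ridgeback, Rania's side holds only 24%, not > 30%.
So Rania does not control Ridgeback.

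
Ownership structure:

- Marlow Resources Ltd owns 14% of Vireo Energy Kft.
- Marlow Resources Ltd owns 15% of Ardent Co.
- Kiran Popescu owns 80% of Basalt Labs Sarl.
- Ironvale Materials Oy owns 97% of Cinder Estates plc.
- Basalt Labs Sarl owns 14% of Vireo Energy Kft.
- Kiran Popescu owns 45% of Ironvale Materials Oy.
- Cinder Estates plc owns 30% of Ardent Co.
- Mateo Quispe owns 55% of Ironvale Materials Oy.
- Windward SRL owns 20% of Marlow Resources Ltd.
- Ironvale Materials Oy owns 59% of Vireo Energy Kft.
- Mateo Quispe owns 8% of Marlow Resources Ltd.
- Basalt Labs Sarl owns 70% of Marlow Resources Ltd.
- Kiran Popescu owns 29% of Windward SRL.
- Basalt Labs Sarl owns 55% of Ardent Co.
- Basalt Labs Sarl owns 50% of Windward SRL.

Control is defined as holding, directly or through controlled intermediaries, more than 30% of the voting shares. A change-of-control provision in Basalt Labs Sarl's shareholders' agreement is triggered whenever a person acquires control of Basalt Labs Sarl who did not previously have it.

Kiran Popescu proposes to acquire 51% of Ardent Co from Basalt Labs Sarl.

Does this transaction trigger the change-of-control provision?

The purchase adds only to Kiran's holdings (Basalt's stake shrinks), so Kiran is the only person who could newly come to control Basalt.
Kiran holds 80% of Basalt, so Kiran controls Basalt.
So Kiran already controls Basalt before the transaction.
After the purchase, Kiran holds 51% of Ardent directly, and Basalt's stake falls to 4%.
Kiran controlled Basalt already, so this is not a new person acquiring control; every other person's position is unchanged or reduced.
No new person acquires control, so the clause is not triggered.

No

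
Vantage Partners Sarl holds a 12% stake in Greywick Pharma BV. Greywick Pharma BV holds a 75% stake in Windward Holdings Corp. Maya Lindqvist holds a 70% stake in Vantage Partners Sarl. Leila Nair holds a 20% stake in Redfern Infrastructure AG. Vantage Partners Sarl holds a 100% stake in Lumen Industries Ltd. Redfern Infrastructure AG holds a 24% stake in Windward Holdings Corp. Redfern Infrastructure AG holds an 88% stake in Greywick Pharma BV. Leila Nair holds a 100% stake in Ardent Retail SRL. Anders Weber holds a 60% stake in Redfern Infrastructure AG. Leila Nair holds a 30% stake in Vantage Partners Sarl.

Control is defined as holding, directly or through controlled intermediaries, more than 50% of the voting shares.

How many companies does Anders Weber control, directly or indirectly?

3

Anders holds 60% of Redfern, so Anders controls Redfern.
Redfern holds 88% of Greywick, so Anders controls Greywick.
Greywick and Redfern together hold 75% + 24% = 99% of Windward, so Anders controls Windward.
No other company's threshold is met.
Anders controls 3 companies.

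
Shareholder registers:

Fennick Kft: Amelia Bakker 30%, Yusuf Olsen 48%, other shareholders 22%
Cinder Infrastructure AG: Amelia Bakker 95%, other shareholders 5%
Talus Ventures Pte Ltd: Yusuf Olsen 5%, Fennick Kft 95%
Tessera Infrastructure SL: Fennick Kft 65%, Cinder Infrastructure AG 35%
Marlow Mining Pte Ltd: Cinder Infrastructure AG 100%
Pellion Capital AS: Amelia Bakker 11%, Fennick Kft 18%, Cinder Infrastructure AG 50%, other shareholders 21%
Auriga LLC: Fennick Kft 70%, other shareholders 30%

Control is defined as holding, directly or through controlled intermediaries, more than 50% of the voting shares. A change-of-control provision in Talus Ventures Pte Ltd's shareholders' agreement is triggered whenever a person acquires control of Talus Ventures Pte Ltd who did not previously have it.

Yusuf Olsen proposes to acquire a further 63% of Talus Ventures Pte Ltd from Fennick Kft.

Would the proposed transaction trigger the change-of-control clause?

The purchase adds only to Yusuf's holdings (Fennick's stake shrinks), so Yusuf is the only person who could newly come to control Talus.
Yusuf's largest direct stake is 48% in Fennick, which does not meet the threshold, so Yusuf controls no company.
In Talus, Yusuf's side holds only 5%, not > 50%.
So before the transaction, Yusuf does not control Talus.
After the purchase, Yusuf's direct stake in Talus rises to 5% + 63% = 68%, and Fennick's stake falls to 32%.
Yusuf holds 68% of Talus, so Yusuf controls Talus.
Yusuf did not control Talus before and does after, so the clause is triggered.

Yes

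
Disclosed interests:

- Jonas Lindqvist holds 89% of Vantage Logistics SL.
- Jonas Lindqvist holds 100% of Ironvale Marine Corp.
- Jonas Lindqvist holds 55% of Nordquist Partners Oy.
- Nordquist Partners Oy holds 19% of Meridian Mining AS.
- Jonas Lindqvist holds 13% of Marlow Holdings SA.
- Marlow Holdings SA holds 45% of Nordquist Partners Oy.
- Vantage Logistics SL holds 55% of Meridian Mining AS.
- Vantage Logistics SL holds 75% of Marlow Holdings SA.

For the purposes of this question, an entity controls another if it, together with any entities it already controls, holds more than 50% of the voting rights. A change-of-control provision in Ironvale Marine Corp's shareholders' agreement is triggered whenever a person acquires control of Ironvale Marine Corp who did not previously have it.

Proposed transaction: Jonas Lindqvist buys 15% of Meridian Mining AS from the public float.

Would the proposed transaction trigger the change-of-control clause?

The purchase changes only Jonas's holdings, so Jonas is the only person who could newly come to control Ironvale.
Jonas holds 100% of Ironvale, so Jonas controls Ironvale.
So Jonas already controls Ironvale before the transaction.
After the purchase, Jonas holds 15% of Meridian directly.
Jonas controlled Ironvale already, so this is not a new person acquiring control; every other person's position is unchanged or reduced.
No new person acquires control, so the clause is not triggered.

No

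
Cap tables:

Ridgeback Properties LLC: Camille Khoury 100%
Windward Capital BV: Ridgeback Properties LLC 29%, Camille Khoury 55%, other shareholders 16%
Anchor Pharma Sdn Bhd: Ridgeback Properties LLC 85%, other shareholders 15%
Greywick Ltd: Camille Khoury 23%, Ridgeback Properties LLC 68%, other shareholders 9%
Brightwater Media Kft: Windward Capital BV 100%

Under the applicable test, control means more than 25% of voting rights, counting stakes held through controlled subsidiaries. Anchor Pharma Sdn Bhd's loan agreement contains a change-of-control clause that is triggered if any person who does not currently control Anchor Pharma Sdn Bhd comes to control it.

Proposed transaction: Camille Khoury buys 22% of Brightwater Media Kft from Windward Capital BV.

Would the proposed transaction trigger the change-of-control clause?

No

The purchase adds only to Camille's holdings (Windward's stake shrinks), so Camille is the only person who could newly come to control Anchor.
Camille holds 100% of Ridgeback, so Camille controls Ridgeback.
Ridgeback holds 85% of Anchor, so Camille controls Anchor.
So Camille already controls Anchor before the transaction.
After the purchase, Camille holds 22% of Brightwater directly, and Windward's stake falls to 78%.
Camille controlled Anchor already, so this is not a new person acquiring control; every other person's position is unchanged or reduced.
No new person acquires control, so the clause is not triggered.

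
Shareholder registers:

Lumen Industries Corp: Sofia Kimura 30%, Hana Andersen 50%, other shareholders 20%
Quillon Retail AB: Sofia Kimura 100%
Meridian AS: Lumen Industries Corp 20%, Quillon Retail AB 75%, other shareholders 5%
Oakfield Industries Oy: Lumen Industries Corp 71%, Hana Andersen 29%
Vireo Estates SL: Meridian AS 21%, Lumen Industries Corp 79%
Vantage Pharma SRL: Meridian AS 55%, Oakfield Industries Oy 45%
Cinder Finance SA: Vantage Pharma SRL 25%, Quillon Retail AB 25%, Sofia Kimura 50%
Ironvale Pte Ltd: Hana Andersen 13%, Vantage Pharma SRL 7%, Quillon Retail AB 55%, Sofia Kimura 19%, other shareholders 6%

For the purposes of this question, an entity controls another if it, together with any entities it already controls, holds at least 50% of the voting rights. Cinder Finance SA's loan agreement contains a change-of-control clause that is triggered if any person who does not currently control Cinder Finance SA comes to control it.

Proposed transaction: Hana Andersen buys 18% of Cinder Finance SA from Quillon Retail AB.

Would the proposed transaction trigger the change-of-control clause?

No

The purchase adds only to Hana's holdings (Quillon's stake shrinks), so Hana is the only person who could newly come to control Cinder.
Hana holds 50% of Lumen, so Hana controls Lumen.
Lumen and Hana together hold 71% + 29% = 100% of Oakfield, so Hana controls Oakfield.
Lumen holds 79% of Vireo, so Hana controls Vireo.
Neither Hana nor any entity Hana controls holds any voting interest in Cinder.
So before the transaction, Hana does not control Cinder.
After the purchase, Hana holds 18% of Cinder directly, and Quillon's stake falls to 7%.
After the transaction, Hana's side holds 18% of Cinder, not ≥ 50%, so Hana still does not control Cinder.
No new person acquires control, so the clause is not triggered.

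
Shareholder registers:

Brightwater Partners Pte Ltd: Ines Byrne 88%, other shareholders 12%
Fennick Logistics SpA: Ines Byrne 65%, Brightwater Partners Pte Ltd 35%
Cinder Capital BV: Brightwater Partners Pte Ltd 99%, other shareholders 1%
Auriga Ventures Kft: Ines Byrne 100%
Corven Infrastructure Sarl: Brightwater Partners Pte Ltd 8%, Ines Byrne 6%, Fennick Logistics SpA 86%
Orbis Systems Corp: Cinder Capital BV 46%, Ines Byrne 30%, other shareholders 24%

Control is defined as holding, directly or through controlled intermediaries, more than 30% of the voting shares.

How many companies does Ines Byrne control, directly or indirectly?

6

Ines holds 88% of Brightwater, so Ines controls Brightwater.
Ines and Brightwater together hold 65% + 35% = 100% of Fennick, so Ines controls Fennick.
Brightwater holds 99% of Cinder, so Ines controls Cinder.
Ines holds 100% of Auriga, so Ines controls Auriga.
Brightwater and Ines and Fennick together hold 8% + 6% + 86% = 100% of Corven, so Ines controls Corven.
Cinder and Ines together hold 46% + 30% = 76% of Orbis, so Ines controls Orbis.
Ines controls 6 companies.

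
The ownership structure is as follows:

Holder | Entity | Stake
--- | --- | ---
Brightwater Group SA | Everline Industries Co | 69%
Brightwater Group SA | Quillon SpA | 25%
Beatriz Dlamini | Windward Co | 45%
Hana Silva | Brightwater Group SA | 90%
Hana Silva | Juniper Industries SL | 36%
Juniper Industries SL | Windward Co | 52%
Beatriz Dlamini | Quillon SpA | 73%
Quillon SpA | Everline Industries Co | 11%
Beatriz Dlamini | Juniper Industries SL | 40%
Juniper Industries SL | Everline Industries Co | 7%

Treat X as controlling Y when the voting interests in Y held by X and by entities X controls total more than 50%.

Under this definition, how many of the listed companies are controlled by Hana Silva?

2

Hana holds 90% of Brightwater, so Hana controls Brightwater.
Brightwater holds 69% of Everline, so Hana controls Everline.
No other company's threshold is met.
Hana controls 2 companies.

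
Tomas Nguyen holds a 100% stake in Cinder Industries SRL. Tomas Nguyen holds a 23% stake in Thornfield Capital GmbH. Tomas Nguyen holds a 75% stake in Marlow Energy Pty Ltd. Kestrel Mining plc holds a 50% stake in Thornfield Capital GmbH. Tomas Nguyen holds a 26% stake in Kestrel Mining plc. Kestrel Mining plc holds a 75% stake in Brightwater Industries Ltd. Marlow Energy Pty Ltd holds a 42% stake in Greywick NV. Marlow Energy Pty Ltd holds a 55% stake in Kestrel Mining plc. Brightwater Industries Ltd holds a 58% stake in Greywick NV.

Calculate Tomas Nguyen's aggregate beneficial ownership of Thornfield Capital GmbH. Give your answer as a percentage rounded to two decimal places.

56.63%

Tomas reaches Thornfield along 3 paths.
Direct stake: 23% = 23%.
Via Kestrel: 26% × 50% = 13%.
Via Marlow → Kestrel: 75% × 55% × 50% = 20.625%.
Total: 23% + 13% + 20.625% = 56.625%.
Rounded: 56.63%.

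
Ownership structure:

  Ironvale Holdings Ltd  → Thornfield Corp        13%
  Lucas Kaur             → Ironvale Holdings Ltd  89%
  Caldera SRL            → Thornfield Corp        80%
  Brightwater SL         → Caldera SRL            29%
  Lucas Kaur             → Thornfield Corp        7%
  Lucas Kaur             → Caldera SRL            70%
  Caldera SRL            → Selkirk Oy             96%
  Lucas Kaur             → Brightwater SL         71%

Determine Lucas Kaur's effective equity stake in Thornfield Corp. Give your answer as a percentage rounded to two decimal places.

Lucas reaches Thornfield along 4 paths.
Direct stake: 7% = 7%.
Via Ironvale: 89% × 13% = 11.57%.
Via Caldera: 70% × 80% = 56%.
Via Brightwater → Caldera: 71% × 29% × 80% = 16.472%.
Total: 7% + 11.57% + 56% + 16.472% = 91.042%.
Rounded: 91.04%.

91.04%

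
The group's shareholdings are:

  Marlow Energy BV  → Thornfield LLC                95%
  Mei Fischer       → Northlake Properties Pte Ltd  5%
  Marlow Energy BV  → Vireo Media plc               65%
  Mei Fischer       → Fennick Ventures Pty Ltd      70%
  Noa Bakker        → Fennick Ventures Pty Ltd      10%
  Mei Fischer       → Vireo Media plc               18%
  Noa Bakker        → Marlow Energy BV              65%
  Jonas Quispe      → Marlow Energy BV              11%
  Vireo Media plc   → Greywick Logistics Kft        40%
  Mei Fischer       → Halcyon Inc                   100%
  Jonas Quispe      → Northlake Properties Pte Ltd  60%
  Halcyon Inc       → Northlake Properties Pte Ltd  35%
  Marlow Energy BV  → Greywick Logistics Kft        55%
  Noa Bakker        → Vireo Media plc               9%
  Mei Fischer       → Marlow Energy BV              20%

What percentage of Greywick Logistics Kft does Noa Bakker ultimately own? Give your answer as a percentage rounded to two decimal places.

Noa reaches Greywick along 3 paths.
Via Marlow: 65% × 55% = 35.75%.
Via Vireo: 9% × 40% = 3.6%.
Via Marlow → Vireo: 65% × 65% × 40% = 16.9%.
Total: 35.75% + 3.6% + 16.9% = 56.25%.

56.25%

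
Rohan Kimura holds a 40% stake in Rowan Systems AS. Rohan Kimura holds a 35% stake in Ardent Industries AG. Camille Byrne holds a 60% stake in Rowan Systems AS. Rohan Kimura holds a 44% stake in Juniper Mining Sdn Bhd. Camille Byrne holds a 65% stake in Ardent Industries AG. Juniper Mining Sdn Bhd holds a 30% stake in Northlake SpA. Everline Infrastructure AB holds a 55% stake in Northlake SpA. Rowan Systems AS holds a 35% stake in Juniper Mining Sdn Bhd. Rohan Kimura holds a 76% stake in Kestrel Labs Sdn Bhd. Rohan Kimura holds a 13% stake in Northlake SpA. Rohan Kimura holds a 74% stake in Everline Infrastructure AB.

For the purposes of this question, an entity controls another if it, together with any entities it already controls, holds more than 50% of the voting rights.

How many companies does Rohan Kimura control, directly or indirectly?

3

Rohan holds 76% of Kestrel, so Rohan controls Kestrel.
Rohan holds 74% of Everline, so Rohan controls Everline.
Everline and Rohan together hold 55% + 13% = 68% of Northlake, so Rohan controls Northlake.
No other company's threshold is met.
Rohan controls 3 companies.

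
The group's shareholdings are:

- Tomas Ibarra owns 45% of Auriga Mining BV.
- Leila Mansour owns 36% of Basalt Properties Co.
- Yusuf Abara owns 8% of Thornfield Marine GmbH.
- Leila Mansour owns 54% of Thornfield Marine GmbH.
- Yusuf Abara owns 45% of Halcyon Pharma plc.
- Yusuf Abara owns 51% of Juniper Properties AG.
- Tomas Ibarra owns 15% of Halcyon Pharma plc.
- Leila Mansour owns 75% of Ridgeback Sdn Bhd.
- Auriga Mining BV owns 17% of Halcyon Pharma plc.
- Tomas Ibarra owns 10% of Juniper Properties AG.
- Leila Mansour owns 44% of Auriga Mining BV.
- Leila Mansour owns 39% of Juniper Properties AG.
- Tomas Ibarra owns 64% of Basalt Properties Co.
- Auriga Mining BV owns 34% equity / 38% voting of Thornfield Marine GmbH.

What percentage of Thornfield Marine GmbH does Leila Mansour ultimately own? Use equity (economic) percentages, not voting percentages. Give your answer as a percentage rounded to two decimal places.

68.96%

Leila reaches Thornfield along 2 paths.
Direct stake: 54% = 54%.
Via Auriga: 44% × 34% = 14.96%.
Total: 54% + 14.96% = 68.96%.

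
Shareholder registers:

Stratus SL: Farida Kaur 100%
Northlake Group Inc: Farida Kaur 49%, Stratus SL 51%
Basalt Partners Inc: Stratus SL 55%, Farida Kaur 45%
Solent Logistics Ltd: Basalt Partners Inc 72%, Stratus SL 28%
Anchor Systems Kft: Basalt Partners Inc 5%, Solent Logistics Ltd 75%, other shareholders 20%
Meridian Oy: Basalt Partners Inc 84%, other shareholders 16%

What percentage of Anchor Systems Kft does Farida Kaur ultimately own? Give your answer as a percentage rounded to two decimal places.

Farida reaches Anchor along 5 paths.
Via Stratus → Basalt: 100% × 55% × 5% = 2.75%.
Via Basalt: 45% × 5% = 2.25%.
Via Stratus → Basalt → Solent: 100% × 55% × 72% × 75% = 29.7%.
Via Basalt → Solent: 45% × 72% × 75% = 24.3%.
Via Stratus → Solent: 100% × 28% × 75% = 21%.
Total: 2.75% + 2.25% + 29.7% + 24.3% + 21% = 80%.
Rounded: 80.00%.

80.00%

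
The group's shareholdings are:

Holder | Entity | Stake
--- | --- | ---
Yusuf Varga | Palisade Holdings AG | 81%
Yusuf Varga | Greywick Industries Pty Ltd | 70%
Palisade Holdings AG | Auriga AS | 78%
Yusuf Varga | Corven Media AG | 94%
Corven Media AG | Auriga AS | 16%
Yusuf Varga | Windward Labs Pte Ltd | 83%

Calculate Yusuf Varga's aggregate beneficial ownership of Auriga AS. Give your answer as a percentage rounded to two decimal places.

Yusuf reaches Auriga along 2 paths.
Via Palisade: 81% × 78% = 63.18%.
Via Corven: 94% × 16% = 15.04%.
Total: 63.18% + 15.04% = 78.22%.

78.22%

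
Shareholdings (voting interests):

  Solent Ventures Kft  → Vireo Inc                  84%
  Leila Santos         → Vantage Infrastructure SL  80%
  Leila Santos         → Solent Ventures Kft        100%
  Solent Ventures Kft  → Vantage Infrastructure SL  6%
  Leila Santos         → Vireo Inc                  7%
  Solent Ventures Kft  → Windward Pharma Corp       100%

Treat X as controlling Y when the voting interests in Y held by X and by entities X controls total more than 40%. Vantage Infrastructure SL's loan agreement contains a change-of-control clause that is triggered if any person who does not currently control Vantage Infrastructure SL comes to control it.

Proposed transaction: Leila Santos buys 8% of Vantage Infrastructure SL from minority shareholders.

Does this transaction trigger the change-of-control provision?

The purchase changes only Leila's holdings, so Leila is the only person who could newly come to control Vantage.
Leila holds 100% of Solent, so Leila controls Solent.
Solent and Leila together hold 6% + 80% = 86% of Vantage, so Leila controls Vantage.
So Leila already controls Vantage before the transaction.
After the purchase, Leila's direct stake in Vantage rises to 80% + 8% = 88%.
Leila controlled Vantage already, so this is not a new person acquiring control; every other person's position is unchanged or reduced.
No new person acquires control, so the clause is not triggered.

No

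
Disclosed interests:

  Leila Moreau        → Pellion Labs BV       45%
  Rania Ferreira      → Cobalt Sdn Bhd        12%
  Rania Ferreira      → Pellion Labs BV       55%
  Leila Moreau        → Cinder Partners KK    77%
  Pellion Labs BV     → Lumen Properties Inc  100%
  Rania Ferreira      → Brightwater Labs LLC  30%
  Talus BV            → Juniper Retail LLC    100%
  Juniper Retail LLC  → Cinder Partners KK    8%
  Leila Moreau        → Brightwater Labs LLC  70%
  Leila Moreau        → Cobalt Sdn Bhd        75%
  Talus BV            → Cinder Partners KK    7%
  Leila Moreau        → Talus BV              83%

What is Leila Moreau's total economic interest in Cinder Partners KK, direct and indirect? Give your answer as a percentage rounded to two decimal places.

Leila reaches Cinder along 3 paths.
Via Talus → Juniper: 83% × 100% × 8% = 6.64%.
Direct stake: 77% = 77%.
Via Talus: 83% × 7% = 5.81%.
Total: 6.64% + 77% + 5.81% = 89.45%.

89.45%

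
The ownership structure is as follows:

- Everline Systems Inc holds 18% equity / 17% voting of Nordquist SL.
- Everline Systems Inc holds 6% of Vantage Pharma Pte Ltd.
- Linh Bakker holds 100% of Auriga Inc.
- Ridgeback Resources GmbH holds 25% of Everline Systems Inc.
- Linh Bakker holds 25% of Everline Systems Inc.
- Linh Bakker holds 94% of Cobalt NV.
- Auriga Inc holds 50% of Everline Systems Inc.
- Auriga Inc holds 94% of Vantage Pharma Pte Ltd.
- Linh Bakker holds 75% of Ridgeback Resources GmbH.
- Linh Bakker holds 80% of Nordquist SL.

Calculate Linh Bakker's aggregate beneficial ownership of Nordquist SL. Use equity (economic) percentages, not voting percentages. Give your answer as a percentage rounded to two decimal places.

96.88%

Linh reaches Nordquist along 4 paths.
Direct stake: 80% = 80%.
Via Auriga → Everline: 100% × 50% × 18% = 9%.
Via Ridgeback → Everline: 75% × 25% × 18% = 3.375%.
Via Everline: 25% × 18% = 4.5%.
Total: 80% + 9% + 3.375% + 4.5% = 96.875%.
Rounded: 96.88%.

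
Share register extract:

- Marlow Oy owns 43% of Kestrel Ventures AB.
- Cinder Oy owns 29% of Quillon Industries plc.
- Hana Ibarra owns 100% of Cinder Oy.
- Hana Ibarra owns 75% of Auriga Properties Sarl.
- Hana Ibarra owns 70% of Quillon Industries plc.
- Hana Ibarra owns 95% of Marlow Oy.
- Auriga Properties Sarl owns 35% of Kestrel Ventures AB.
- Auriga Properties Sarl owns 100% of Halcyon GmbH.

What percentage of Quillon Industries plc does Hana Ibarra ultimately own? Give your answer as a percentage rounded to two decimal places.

Hana reaches Quillon along 2 paths.
Via Cinder: 100% × 29% = 29%.
Direct stake: 70% = 70%.
Total: 29% + 70% = 99%.
Rounded: 99.00%.

99.00%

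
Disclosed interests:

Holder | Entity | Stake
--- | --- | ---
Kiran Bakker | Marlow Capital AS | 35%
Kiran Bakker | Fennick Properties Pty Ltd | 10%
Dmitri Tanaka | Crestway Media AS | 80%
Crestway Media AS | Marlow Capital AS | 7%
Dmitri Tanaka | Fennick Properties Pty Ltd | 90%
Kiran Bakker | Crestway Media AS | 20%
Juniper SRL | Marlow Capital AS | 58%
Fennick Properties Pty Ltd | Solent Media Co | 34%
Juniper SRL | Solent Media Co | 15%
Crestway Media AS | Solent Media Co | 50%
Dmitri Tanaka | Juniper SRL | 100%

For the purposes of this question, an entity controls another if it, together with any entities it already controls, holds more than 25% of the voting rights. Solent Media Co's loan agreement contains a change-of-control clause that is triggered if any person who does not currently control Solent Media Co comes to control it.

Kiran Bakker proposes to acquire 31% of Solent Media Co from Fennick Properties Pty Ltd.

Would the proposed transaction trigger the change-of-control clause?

Yes

The purchase adds only to Kiran's holdings (Fennick's stake shrinks), so Kiran is the only person who could newly come to control Solent.
Kiran holds 35% of Marlow, so Kiran controls Marlow.
Neither Kiran nor any entity Kiran controls holds any voting interest in Solent.
So before the transaction, Kiran does not control Solent.
After the purchase, Kiran holds 31% of Solent directly, and Fennick's stake falls to 3%.
Kiran holds 31% of Solent, so Kiran controls Solent.
Kiran did not control Solent before and does after, so the clause is triggered.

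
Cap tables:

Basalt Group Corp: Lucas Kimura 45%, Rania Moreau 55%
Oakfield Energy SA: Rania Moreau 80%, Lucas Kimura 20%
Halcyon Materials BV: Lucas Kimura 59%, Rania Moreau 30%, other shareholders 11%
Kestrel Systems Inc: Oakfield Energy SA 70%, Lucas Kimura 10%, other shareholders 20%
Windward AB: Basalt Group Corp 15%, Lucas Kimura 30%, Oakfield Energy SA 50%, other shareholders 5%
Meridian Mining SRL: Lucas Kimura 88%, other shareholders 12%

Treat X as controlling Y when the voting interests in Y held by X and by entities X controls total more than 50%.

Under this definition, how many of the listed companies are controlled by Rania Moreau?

4

Rania holds 55% of Basalt, so Rania controls Basalt.
Rania holds 80% of Oakfield, so Rania controls Oakfield.
Oakfield holds 70% of Kestrel, so Rania controls Kestrel.
Basalt and Oakfield together hold 15% + 50% = 65% of Windward, so Rania controls Windward.
No other company's threshold is met.
Rania controls 4 companies.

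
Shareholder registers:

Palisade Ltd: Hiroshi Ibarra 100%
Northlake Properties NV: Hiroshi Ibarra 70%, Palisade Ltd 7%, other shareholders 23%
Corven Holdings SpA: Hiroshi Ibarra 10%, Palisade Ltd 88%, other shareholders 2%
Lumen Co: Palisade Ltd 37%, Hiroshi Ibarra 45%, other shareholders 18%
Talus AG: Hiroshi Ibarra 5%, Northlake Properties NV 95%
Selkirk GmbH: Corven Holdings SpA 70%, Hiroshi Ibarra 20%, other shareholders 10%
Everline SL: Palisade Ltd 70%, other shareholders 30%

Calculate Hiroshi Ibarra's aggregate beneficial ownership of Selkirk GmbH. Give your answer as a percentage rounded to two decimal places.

Hiroshi reaches Selkirk along 3 paths.
Via Corven: 10% × 70% = 7%.
Via Palisade → Corven: 100% × 88% × 70% = 61.6%.
Direct stake: 20% = 20%.
Total: 7% + 61.6% + 20% = 88.6%.
Rounded: 88.60%.

88.60%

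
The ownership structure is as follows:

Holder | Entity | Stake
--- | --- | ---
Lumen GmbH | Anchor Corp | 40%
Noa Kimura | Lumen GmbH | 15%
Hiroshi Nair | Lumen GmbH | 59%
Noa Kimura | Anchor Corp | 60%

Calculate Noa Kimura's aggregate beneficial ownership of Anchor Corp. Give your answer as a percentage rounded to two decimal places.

66.00%

Noa reaches Anchor along 2 paths.
Via Lumen: 15% × 40% = 6%.
Direct stake: 60% = 60%.
Total: 6% + 60% = 66%.
Rounded: 66.00%.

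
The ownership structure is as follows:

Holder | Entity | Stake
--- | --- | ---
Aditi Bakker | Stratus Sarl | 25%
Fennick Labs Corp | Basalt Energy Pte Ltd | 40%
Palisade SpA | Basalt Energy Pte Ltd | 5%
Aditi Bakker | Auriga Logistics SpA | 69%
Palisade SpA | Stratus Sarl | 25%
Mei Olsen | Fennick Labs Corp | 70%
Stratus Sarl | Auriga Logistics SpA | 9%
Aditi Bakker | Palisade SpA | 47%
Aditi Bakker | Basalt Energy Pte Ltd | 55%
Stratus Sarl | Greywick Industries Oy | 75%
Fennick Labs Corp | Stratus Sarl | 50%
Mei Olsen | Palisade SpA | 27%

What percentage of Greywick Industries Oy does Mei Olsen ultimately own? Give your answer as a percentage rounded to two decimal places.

Mei reaches Greywick along 2 paths.
Via Palisade → Stratus: 27% × 25% × 75% = 5.0625%.
Via Fennick → Stratus: 70% × 50% × 75% = 26.25%.
Total: 5.0625% + 26.25% = 31.3125%.
Rounded: 31.31%.

31.31%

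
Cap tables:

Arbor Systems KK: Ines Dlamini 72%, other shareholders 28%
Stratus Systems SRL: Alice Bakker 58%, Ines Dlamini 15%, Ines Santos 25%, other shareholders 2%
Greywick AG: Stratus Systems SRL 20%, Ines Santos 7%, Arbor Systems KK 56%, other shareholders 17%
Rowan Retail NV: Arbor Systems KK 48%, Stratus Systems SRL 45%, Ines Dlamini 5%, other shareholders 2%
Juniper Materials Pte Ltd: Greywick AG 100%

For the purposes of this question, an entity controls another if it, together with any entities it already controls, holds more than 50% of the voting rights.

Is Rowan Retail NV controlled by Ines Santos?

Ines Santos's largest direct stake is 25% in Stratus, which does not meet the threshold, so Ines Santos controls no company.
Neither Ines Santos nor any entity Ines Santos controls holds any voting interest in Rowan.
So Ines Santos does not control Rowan.

No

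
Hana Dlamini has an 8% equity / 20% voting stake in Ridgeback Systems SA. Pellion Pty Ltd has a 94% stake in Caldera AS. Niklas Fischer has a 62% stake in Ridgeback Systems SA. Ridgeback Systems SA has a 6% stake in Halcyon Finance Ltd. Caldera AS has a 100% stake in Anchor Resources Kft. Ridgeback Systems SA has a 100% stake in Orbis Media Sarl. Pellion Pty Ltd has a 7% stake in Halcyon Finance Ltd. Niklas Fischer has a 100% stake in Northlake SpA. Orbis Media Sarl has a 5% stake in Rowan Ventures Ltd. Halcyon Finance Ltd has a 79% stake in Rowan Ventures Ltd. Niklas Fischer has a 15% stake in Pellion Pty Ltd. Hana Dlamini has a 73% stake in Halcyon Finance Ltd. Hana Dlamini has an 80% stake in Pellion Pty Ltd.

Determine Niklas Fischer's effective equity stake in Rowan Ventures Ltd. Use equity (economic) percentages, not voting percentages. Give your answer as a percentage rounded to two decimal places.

6.87%

Niklas reaches Rowan along 3 paths.
Via Ridgeback → Orbis: 62% × 100% × 5% = 3.1%.
Via Pellion → Halcyon: 15% × 7% × 79% = 0.8295%.
Via Ridgeback → Halcyon: 62% × 6% × 79% = 2.9388%.
Total: 3.1% + 0.8295% + 2.9388% = 6.8683%.
Rounded: 6.87%.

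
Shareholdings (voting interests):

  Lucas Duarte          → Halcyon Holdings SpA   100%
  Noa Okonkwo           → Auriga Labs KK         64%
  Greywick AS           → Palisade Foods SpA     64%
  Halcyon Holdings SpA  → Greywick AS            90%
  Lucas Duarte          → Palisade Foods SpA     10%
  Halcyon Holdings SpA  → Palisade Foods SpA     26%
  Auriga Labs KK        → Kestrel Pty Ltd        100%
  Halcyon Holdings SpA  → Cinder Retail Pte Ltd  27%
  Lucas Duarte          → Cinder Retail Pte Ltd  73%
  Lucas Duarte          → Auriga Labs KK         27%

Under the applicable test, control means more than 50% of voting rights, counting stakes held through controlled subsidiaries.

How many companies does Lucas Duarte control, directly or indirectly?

Lucas holds 100% of Halcyon, so Lucas controls Halcyon.
Halcyon and Lucas together hold 27% + 73% = 100% of Cinder, so Lucas controls Cinder.
Halcyon holds 90% of Greywick, so Lucas controls Greywick.
Greywick and Halcyon and Lucas together hold 64% + 26% + 10% = 100% of Palisade, so Lucas controls Palisade.
No other company's threshold is met.
Lucas controls 4 companies.

4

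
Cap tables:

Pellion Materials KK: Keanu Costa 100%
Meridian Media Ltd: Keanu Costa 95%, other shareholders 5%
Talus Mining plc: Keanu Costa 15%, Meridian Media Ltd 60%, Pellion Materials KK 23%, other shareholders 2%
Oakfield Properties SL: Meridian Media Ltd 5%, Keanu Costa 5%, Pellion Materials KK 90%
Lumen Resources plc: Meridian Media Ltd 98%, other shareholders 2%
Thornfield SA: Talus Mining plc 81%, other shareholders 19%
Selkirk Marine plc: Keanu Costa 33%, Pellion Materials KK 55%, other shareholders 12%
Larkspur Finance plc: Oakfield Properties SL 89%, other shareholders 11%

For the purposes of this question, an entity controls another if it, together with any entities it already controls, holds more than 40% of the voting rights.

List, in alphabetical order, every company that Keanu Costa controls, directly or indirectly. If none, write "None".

Keanu holds 100% of Pellion, so Keanu controls Pellion.
Keanu holds 95% of Meridian, so Keanu controls Meridian.
Keanu and Meridian and Pellion together hold 15% + 60% + 23% = 98% of Talus, so Keanu controls Talus.
Meridian and Keanu and Pellion together hold 5% + 5% + 90% = 100% of Oakfield, so Keanu controls Oakfield.
Meridian holds 98% of Lumen, so Keanu controls Lumen.
Talus holds 81% of Thornfield, so Keanu controls Thornfield.
Keanu and Pellion together hold 33% + 55% = 88% of Selkirk, so Keanu controls Selkirk.
Oakfield holds 89% of Larkspur, so Keanu controls Larkspur.

Larkspur Finance plc, Lumen Resources plc, Meridian Media Ltd, Oakfield Properties SL, Pellion Materials KK, Selkirk Marine plc, Talus Mining plc, Thornfield SA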